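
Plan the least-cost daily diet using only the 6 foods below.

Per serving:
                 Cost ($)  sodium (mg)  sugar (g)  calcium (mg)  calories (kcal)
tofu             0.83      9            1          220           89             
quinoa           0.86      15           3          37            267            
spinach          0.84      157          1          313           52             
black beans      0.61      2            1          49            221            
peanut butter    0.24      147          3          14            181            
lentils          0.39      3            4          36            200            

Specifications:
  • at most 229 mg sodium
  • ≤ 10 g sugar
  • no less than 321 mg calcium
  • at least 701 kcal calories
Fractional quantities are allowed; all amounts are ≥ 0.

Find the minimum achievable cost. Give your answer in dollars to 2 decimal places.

Set it up as a linear program. Let x1 = servings of tofu, x2 = servings of quinoa, x3 = servings of spinach, x4 = servings of black beans, x5 = servings of peanut butter, x6 = servings of lentils.
Minimize 0.83x1 + 0.86x2 + 0.84x3 + 0.61x4 + 0.24x5 + 0.39x6 with:
  9x1 + 15x2 + 157x3 + 2x4 + 147x5 + 3x6 ≤ 229   (sodium)
  1x1 + 3x2 + 1x3 + 1x4 + 3x5 + 4x6 ≤ 10   (sugar)
  220x1 + 37x2 + 313x3 + 49x4 + 14x5 + 36x6 ≥ 321   (calcium)
  89x1 + 267x2 + 52x3 + 221x4 + 181x5 + 200x6 ≥ 701   (calories)
  x1, x2, x3, x4, x5, x6 ≥ 0.
The minimum-cost mix takes nothing from tofu, quinoa — only spinach, black beans, peanut butter, lentils. There the sodium, sugar, calcium, calories constraints are tight.
That vertex is x3 = 0.6601, x4 = 1.021, x5 = 0.8089, x6 = 1.473.
Objective = 0.84·0.6601 + 0.61·1.021 + 0.24·0.8089 + 0.39·1.473 = 1.9459.

$1.95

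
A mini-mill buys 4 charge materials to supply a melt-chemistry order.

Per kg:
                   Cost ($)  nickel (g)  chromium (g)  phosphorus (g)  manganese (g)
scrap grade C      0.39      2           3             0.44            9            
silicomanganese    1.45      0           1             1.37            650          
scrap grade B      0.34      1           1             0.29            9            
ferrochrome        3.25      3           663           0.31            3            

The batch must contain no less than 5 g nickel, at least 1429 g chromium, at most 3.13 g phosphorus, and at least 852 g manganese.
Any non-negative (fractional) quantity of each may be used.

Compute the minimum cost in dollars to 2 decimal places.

This is a linear program. Let x1 = kg of scrap grade C, x2 = kg of silicomanganese, x3 = kg of scrap grade B, x4 = kg of ferrochrome.
Minimise 0.39x1 + 1.45x2 + 0.34x3 + 3.25x4 with:
  2x1 + 1x3 + 3x4 ≥ 5   (nickel)
  3x1 + 1x2 + 1x3 + 663x4 ≥ 1429   (chromium)
  0.44x1 + 1.37x2 + 0.29x3 + 0.31x4 ≤ 3.13   (phosphorus)
  9x1 + 650x2 + 9x3 + 3x4 ≥ 852   (manganese)
  x1, x2, x3, x4 ≥ 0.
The minimum-cost mix takes nothing from scrap grade C, scrap grade B — only silicomanganese, ferrochrome. There the chromium and manganese constraints are tight.
So silicomanganese = 1.301 kg, ferrochrome = 2.153 kg.
Objective = 1.45·1.301 + 3.25·2.153 = 8.8837.

$8.88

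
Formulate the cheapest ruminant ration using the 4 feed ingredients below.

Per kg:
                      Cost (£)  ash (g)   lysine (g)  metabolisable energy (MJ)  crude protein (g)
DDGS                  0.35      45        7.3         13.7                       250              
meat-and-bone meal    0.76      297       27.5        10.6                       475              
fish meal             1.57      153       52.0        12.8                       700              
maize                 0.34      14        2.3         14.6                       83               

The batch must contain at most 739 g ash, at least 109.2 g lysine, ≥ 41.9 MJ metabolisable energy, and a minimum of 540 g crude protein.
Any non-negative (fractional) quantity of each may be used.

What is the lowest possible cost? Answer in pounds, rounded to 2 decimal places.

£3.25

Set it up as a linear program. Let x1 = kg of DDGS, x2 = kg of meat-and-bone meal, x3 = kg of fish meal, x4 = kg of maize.
Minimise 0.35x1 + 0.76x2 + 1.57x3 + 0.34x4 with:
  45x1 + 297x2 + 153x3 + 14x4 ≤ 739   (ash)
  7.3x1 + 27.5x2 + 52x3 + 2.3x4 ≥ 109.2   (lysine)
  13.7x1 + 10.6x2 + 12.8x3 + 14.6x4 ≥ 41.9   (metabolisable energy)
  250x1 + 475x2 + 700x3 + 83x4 ≥ 540   (crude protein)
  x1, x2, x3, x4 ≥ 0.
The cheapest feasible vertex uses only DDGS, meat-and-bone meal, fish meal; maize is not used. Binding constraints: ash, lysine, metabolisable energy.
Solving gives x1 = 0.663, x2 = 1.861, x3 = 1.023.
Objective = 0.35·0.663 + 0.76·1.861 + 1.57·1.023 = 3.2525.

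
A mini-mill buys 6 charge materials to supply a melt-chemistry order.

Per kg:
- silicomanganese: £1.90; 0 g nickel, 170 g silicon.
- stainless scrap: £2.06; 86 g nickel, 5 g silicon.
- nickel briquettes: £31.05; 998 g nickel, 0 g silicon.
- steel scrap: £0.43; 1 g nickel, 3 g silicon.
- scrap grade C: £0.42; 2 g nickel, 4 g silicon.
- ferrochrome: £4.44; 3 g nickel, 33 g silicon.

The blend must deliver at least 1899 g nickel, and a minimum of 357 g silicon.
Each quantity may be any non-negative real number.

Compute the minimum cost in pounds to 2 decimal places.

Let x1 = kg of silicomanganese, x2 = kg of stainless scrap, x3 = kg of nickel briquettes, x4 = kg of steel scrap, x5 = kg of scrap grade C, x6 = kg of ferrochrome.
Minimize 1.9x1 + 2.06x2 + 31.05x3 + 0.43x4 + 0.42x5 + 4.44x6 subject to:
  86x2 + 998x3 + 1x4 + 2x5 + 3x6 ≥ 1899   (nickel)
  170x1 + 5x2 + 3x4 + 4x5 + 33x6 ≥ 357   (silicon)
  x1, x2, x3, x4, x5, x6 ≥ 0.
The minimum-cost mix takes nothing from nickel briquettes, steel scrap, scrap grade C, ferrochrome — only silicomanganese, stainless scrap. Binding constraints: nickel and silicon.
Optimal quantities: silicomanganese = 1.451 kg, stainless scrap = 22.08 kg.
Objective = 1.9·1.451 + 2.06·22.08 = 48.2417.

£48.24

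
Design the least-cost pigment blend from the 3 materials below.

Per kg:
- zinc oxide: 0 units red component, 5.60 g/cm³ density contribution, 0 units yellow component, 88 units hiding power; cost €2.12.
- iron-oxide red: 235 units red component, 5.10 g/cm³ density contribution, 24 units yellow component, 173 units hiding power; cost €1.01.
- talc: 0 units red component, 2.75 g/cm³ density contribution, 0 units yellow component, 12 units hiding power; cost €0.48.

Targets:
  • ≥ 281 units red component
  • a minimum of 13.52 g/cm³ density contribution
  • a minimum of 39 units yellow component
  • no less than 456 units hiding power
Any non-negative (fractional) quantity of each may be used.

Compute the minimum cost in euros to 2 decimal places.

Set it up as a linear program. Let x1 = kg of zinc oxide, x2 = kg of iron-oxide red, x3 = kg of talc.
Minimise 2.12x1 + 1.01x2 + 0.48x3 s.t.:
  235x2 ≥ 281   (red component)
  5.6x1 + 5.1x2 + 2.75x3 ≥ 13.52   (density contribution)
  24x2 ≥ 39   (yellow component)
  88x1 + 173x2 + 12x3 ≥ 456   (hiding power)
  x1, x2, x3 ≥ 0.
At the optimum only iron-oxide red, talc are positive (zinc oxide = 0). There the density contribution and hiding power constraints are tight.
Solving gives x2 = 2.634, x3 = 0.03223.
Hence cost = 1.01·2.634 + 0.48·0.03223 = €2.6758.

€2.68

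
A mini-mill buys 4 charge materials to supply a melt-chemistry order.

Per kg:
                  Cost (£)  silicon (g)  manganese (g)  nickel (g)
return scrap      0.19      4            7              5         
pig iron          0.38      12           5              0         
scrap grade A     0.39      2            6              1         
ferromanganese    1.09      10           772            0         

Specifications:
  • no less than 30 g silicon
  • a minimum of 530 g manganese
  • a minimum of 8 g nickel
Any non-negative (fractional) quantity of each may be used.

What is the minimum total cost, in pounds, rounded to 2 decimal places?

£1.56

Set it up as a linear program. Let x1 = kg of return scrap, x2 = kg of pig iron, x3 = kg of scrap grade A, x4 = kg of ferromanganese.
min 0.19x1 + 0.38x2 + 0.39x3 + 1.09x4 s.t.:
  4x1 + 12x2 + 2x3 + 10x4 ≥ 30   (silicon)
  7x1 + 5x2 + 6x3 + 772x4 ≥ 530   (manganese)
  5x1 + 1x3 ≥ 8   (nickel)
  x1, x2, x3, x4 ≥ 0.
At the optimum only return scrap, pig iron, ferromanganese are positive (scrap grade A = 0). There the silicon, manganese, nickel constraints are tight.
So return scrap = 1.6 kg, pig iron = 1.414 kg, ferromanganese = 0.6629 kg.
Hence cost = 0.19·1.6 + 0.38·1.414 + 1.09·0.6629 = £1.5639.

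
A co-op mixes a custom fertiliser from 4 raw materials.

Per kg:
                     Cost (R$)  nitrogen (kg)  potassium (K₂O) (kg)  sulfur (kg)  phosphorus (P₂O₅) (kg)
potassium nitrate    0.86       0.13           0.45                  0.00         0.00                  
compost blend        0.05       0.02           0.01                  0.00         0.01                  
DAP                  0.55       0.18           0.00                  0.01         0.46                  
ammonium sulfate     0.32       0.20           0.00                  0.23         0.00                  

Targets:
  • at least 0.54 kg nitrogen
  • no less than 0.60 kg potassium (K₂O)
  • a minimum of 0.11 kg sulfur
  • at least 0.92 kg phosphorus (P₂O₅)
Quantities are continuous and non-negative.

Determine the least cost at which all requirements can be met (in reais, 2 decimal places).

Let x1 = kg of potassium nitrate, x2 = kg of compost blend, x3 = kg of DAP, x4 = kg of ammonium sulfate.
Minimise 0.86x1 + 0.05x2 + 0.55x3 + 0.32x4 subject to:
  0.13x1 + 0.02x2 + 0.18x3 + 0.2x4 ≥ 0.54   (nitrogen)
  0.45x1 + 0.01x2 ≥ 0.6   (potassium (K₂O))
  0.01x3 + 0.23x4 ≥ 0.11   (sulfur)
  0.01x2 + 0.46x3 ≥ 0.92   (phosphorus (P₂O₅))
  x1, x2, x3, x4 ≥ 0.
At the optimum only potassium nitrate, DAP, ammonium sulfate are positive (compost blend = 0). There the potassium (K₂O), sulfur, phosphorus (P₂O₅) constraints are tight.
Optimal quantities: potassium nitrate = 1.333 kg, DAP = 2 kg, ammonium sulfate = 0.3913 kg.
Objective = 0.86·1.333 + 0.55·2 + 0.32·0.3913 = 2.3716.

R$2.37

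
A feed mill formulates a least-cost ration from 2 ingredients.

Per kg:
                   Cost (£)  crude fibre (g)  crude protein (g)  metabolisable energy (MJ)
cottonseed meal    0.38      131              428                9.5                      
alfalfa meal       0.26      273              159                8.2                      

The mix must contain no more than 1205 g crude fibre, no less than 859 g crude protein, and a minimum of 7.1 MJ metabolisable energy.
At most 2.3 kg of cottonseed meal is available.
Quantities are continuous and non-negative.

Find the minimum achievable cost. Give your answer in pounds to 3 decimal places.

Treat it as an LP. Let x1 = kg of cottonseed meal, x2 = kg of alfalfa meal.
min 0.38x1 + 0.26x2 subject to:
  131x1 + 273x2 ≤ 1205   (crude fibre)
  428x1 + 159x2 ≥ 859   (crude protein)
  9.5x1 + 8.2x2 ≥ 7.1   (metabolisable energy)
  x1 ≤ 2.3
  x1, x2 ≥ 0.
At the optimum only cottonseed meal is positive (alfalfa meal = 0). There the crude protein constraint is tight.
That vertex is x1 = 2.007.
Objective = 0.38·2.007 = 0.76266.

£0.763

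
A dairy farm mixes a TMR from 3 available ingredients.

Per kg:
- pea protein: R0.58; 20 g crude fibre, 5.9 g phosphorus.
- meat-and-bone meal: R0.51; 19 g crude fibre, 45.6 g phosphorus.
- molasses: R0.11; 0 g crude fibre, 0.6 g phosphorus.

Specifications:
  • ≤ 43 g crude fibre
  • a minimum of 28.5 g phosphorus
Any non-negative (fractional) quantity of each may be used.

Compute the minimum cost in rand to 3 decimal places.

R0.319

Treat it as an LP. Let x1 = kg of pea protein, x2 = kg of meat-and-bone meal, x3 = kg of molasses.
Minimize 0.58x1 + 0.51x2 + 0.11x3 subject to:
  20x1 + 19x2 ≤ 43   (crude fibre)
  5.9x1 + 45.6x2 + 0.6x3 ≥ 28.5   (phosphorus)
  x1, x2, x3 ≥ 0.
The optimal basis is {meat-and-bone meal}; pea protein, molasses drop out. The phosphorus requirement is met with equality.
Optimal quantities: meat-and-bone meal = 0.625 kg.
Cost = 0.51·0.625 = 0.31875.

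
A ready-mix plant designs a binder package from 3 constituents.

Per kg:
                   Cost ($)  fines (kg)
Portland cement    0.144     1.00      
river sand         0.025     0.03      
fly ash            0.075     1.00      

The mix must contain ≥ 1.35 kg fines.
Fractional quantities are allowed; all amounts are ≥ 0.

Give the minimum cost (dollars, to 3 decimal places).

$0.101

Let x1 = kg of Portland cement, x2 = kg of river sand, x3 = kg of fly ash.
Minimize 0.144x1 + 0.025x2 + 0.075x3 with:
  1x1 + 0.03x2 + 1x3 ≥ 1.35   (fines)
  x1, x2, x3 ≥ 0.
The optimal basis is {fly ash}; Portland cement, river sand drop out. The fines requirement is met with equality.
Optimal quantities: fly ash = 1.35 kg.
Cost = 0.075·1.35 = 0.10125.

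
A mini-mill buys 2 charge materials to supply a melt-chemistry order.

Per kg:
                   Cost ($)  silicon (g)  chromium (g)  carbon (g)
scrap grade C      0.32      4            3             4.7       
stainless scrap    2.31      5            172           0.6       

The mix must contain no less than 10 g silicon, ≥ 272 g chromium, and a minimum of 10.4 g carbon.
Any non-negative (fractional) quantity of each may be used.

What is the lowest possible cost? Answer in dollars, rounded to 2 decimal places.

$4.22

Set it up as a linear program. Let x1 = kg of scrap grade C, x2 = kg of stainless scrap.
Minimize 0.32x1 + 2.31x2 subject to:
  4x1 + 5x2 ≥ 10   (silicon)
  3x1 + 172x2 ≥ 272   (chromium)
  4.7x1 + 0.6x2 ≥ 10.4   (carbon)
  x1, x2 ≥ 0.
Both inputs are positive at the optimum. The chromium and carbon requirements are met with equality.
Optimal quantities: scrap grade C = 2.015 kg, stainless scrap = 1.546 kg.
Total cost: 0.32·2.015 + 2.31·1.546 = 4.2161.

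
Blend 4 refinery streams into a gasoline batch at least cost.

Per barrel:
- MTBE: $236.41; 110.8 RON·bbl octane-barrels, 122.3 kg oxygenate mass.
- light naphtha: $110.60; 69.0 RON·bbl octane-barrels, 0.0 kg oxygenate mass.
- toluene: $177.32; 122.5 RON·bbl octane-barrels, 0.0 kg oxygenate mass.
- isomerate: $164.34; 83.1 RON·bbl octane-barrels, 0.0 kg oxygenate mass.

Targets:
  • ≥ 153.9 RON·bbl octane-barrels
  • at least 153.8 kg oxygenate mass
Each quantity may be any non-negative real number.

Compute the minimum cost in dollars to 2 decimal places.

$318.38

Let x1 = barrels of MTBE, x2 = barrels of light naphtha, x3 = barrels of toluene, x4 = barrels of isomerate.
Minimise 236.41x1 + 110.6x2 + 177.32x3 + 164.34x4 s.t.:
  110.8x1 + 69x2 + 122.5x3 + 83.1x4 ≥ 153.9   (octane-barrels)
  122.3x1 ≥ 153.8   (oxygenate mass)
  x1, x2, x3, x4 ≥ 0.
The optimal basis is {MTBE, toluene}; light naphtha, isomerate drop out. The octane-barrels and oxygenate mass requirements are met with equality.
Solving gives x1 = 1.25756, x3 = 0.118873.
Cost = 236.41·1.25756 + 177.32·0.118873 = 318.3783.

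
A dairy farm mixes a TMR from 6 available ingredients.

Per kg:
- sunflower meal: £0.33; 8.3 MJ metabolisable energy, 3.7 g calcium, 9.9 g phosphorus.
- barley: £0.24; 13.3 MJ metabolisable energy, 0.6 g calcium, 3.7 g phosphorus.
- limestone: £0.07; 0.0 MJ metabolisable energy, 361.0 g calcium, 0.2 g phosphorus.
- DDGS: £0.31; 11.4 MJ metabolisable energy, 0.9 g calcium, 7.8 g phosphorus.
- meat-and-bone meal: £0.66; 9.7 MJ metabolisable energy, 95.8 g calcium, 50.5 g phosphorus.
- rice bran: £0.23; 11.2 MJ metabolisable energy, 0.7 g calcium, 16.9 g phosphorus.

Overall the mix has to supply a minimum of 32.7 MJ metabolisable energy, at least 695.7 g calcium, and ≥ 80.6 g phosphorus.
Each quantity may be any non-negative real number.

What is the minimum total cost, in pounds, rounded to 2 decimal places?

£1.19

This is a linear program. Let x1 = kg of sunflower meal, x2 = kg of barley, x3 = kg of limestone, x4 = kg of DDGS, x5 = kg of meat-and-bone meal, x6 = kg of rice bran.
min 0.33x1 + 0.24x2 + 0.07x3 + 0.31x4 + 0.66x5 + 0.23x6 subject to:
  8.3x1 + 13.3x2 + 11.4x4 + 9.7x5 + 11.2x6 ≥ 32.7   (metabolisable energy)
  3.7x1 + 0.6x2 + 361x3 + 0.9x4 + 95.8x5 + 0.7x6 ≥ 695.7   (calcium)
  9.9x1 + 3.7x2 + 0.2x3 + 7.8x4 + 50.5x5 + 16.9x6 ≥ 80.6   (phosphorus)
  x1, x2, x3, x4, x5, x6 ≥ 0.
At the optimum only limestone, meat-and-bone meal, rice bran are positive (sunflower meal, barley, DDGS = 0). Binding constraints: metabolisable energy, calcium, phosphorus.
Optimal quantities: limestone = 1.694 kg, meat-and-bone meal = 0.8621 kg, rice bran = 2.173 kg.
Hence cost = 0.07·1.694 + 0.66·0.8621 + 0.23·2.173 = £1.1874.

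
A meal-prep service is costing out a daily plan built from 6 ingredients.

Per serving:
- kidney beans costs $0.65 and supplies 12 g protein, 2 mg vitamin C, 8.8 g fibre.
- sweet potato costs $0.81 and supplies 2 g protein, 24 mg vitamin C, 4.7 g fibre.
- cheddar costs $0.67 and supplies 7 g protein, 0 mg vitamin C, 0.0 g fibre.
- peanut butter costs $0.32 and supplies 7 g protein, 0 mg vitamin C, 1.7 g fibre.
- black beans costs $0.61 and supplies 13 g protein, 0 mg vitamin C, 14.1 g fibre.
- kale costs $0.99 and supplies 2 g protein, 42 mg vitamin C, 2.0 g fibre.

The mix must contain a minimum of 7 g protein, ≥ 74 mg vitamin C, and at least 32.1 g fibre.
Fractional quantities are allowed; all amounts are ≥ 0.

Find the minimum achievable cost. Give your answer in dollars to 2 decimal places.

$2.98

Set it up as a linear program. Let x1 = servings of kidney beans, x2 = servings of sweet potato, x3 = servings of cheddar, x4 = servings of peanut butter, x5 = servings of black beans, x6 = servings of kale.
Minimise 0.65x1 + 0.81x2 + 0.67x3 + 0.32x4 + 0.61x5 + 0.99x6 with:
  12x1 + 2x2 + 7x3 + 7x4 + 13x5 + 2x6 ≥ 7   (protein)
  2x1 + 24x2 + 42x6 ≥ 74   (vitamin C)
  8.8x1 + 4.7x2 + 1.7x4 + 14.1x5 + 2x6 ≥ 32.1   (fibre)
  x1, x2, x3, x4, x5, x6 ≥ 0.
At the optimum only black beans, kale are positive (kidney beans, sweet potato, cheddar, peanut butter = 0). The vitamin C and fibre requirements are met with equality.
Solving gives x5 = 2.027, x6 = 1.762.
Total cost: 0.61·2.027 + 0.99·1.762 = 2.9809.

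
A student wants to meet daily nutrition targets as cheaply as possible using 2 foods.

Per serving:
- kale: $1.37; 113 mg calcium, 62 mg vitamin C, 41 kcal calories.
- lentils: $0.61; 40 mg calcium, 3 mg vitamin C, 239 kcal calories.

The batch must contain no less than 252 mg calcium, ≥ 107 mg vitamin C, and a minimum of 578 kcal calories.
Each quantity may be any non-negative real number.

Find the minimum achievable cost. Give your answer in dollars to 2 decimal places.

Treat it as an LP. Let x1 = servings of kale, x2 = servings of lentils.
Minimize 1.37x1 + 0.61x2 subject to:
  113x1 + 40x2 ≥ 252   (calcium)
  62x1 + 3x2 ≥ 107   (vitamin C)
  41x1 + 239x2 ≥ 578   (calories)
  x1, x2 ≥ 0.
Both inputs are positive at the optimum. There the vitamin C and calories constraints are tight.
Optimal quantities: kale = 1.622 servings, lentils = 2.14 servings.
Cost = 1.37·1.622 + 0.61·2.14 = 3.5275.

$3.53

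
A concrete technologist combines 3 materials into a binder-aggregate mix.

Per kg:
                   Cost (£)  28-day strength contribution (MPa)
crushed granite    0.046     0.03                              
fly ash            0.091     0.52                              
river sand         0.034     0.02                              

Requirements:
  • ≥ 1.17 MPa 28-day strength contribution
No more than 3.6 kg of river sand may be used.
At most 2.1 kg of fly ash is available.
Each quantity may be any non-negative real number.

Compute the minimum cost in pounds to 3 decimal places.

Let x1 = kg of crushed granite, x2 = kg of fly ash, x3 = kg of river sand.
Minimise 0.046x1 + 0.091x2 + 0.034x3 with:
  0.03x1 + 0.52x2 + 0.02x3 ≥ 1.17   (28-day strength contribution)
  x3 ≤ 3.6
  x2 ≤ 2.1
  x1, x2, x3 ≥ 0.
The cheapest feasible vertex uses only crushed granite, fly ash; river sand is not used. The 28-day strength contribution and the fly ash cap requirements are met with equality.
Optimal quantities: crushed granite = 2.6 kg, fly ash = 2.1 kg.
Hence cost = 0.046·2.6 + 0.091·2.1 = £0.31070.

£0.311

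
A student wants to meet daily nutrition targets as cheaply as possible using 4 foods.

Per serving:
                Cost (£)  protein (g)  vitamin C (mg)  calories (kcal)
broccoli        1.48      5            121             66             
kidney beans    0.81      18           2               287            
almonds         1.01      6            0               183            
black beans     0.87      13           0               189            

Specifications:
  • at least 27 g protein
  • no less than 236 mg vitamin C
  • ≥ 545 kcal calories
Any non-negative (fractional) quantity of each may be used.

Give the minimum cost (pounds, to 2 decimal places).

£4.03

Set it up as a linear program. Let x1 = servings of broccoli, x2 = servings of kidney beans, x3 = servings of almonds, x4 = servings of black beans.
Minimise 1.48x1 + 0.81x2 + 1.01x3 + 0.87x4 with:
  5x1 + 18x2 + 6x3 + 13x4 ≥ 27   (protein)
  121x1 + 2x2 ≥ 236   (vitamin C)
  66x1 + 287x2 + 183x3 + 189x4 ≥ 545   (calories)
  x1, x2, x3, x4 ≥ 0.
At the optimum only broccoli, kidney beans are positive (almonds, black beans = 0). The vitamin C and calories requirements are met with equality.
So broccoli = 1.926 servings, kidney beans = 1.456 servings.
Objective = 1.48·1.926 + 0.81·1.456 = 4.0298.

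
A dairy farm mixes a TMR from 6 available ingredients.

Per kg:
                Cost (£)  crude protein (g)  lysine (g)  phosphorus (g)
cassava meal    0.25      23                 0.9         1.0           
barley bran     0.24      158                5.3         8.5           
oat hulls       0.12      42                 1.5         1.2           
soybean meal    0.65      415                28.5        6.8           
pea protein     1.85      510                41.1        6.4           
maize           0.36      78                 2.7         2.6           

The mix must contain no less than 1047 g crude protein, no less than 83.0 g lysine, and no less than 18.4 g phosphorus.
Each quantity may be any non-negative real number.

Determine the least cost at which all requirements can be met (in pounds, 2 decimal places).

£1.89

Set it up as a linear program. Let x1 = kg of cassava meal, x2 = kg of barley bran, x3 = kg of oat hulls, x4 = kg of soybean meal, x5 = kg of pea protein, x6 = kg of maize.
Minimize 0.25x1 + 0.24x2 + 0.12x3 + 0.65x4 + 1.85x5 + 0.36x6 subject to:
  23x1 + 158x2 + 42x3 + 415x4 + 510x5 + 78x6 ≥ 1047   (crude protein)
  0.9x1 + 5.3x2 + 1.5x3 + 28.5x4 + 41.1x5 + 2.7x6 ≥ 83   (lysine)
  1x1 + 8.5x2 + 1.2x3 + 6.8x4 + 6.4x5 + 2.6x6 ≥ 18.4   (phosphorus)
  x1, x2, x3, x4, x5, x6 ≥ 0.
The cheapest feasible vertex uses only soybean meal; cassava meal, barley bran, oat hulls, pea protein, maize are not used. There the lysine constraint is tight.
Optimal quantities: soybean meal = 2.912 kg.
Objective = 0.65·2.912 = 1.8928.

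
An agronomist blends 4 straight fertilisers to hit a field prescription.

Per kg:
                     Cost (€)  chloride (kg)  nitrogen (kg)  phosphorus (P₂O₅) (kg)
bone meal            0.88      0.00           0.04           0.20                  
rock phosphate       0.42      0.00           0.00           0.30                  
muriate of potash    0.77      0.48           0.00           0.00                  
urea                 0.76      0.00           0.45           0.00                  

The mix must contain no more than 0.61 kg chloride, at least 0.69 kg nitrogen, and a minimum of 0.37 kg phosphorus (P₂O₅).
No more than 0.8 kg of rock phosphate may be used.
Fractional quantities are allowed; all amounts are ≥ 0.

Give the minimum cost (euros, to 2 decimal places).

€2.03

Let x1 = kg of bone meal, x2 = kg of rock phosphate, x3 = kg of muriate of potash, x4 = kg of urea.
Minimize 0.88x1 + 0.42x2 + 0.77x3 + 0.76x4 s.t.:
  0.48x3 ≤ 0.61   (chloride)
  0.04x1 + 0.45x4 ≥ 0.69   (nitrogen)
  0.2x1 + 0.3x2 ≥ 0.37   (phosphorus (P₂O₅))
  x2 ≤ 0.8
  x1, x2, x3, x4 ≥ 0.
At the optimum only bone meal, rock phosphate, urea are positive (muriate of potash = 0). There the nitrogen, phosphorus (P₂O₅), the rock phosphate cap constraints are tight.
Solving gives x1 = 0.65, x2 = 0.8, x4 = 1.476.
Total cost: 0.88·0.65 + 0.42·0.8 + 0.76·1.476 = 2.0298.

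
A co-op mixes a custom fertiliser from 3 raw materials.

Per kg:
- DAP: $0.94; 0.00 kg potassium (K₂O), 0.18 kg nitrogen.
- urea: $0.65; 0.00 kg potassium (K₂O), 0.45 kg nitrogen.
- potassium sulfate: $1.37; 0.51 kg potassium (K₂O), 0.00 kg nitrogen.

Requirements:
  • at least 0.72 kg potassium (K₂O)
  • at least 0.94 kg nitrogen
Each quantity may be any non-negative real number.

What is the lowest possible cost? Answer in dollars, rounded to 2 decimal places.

$3.29

Let x1 = kg of DAP, x2 = kg of urea, x3 = kg of potassium sulfate.
Minimize 0.94x1 + 0.65x2 + 1.37x3 subject to:
  0.51x3 ≥ 0.72   (potassium (K₂O))
  0.18x1 + 0.45x2 ≥ 0.94   (nitrogen)
  x1, x2, x3 ≥ 0.
At the optimum only urea, potassium sulfate are positive (DAP = 0). The potassium (K₂O) and nitrogen requirements are met with equality.
Optimal quantities: urea = 2.089 kg, potassium sulfate = 1.412 kg.
Total cost: 0.65·2.089 + 1.37·1.412 = 3.2923.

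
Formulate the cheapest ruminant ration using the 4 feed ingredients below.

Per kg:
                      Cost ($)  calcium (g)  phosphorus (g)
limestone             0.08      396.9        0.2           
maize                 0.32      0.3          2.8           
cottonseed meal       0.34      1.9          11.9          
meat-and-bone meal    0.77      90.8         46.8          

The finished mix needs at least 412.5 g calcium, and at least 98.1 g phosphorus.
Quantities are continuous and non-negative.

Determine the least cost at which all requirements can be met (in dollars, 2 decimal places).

This is a linear program. Let x1 = kg of limestone, x2 = kg of maize, x3 = kg of cottonseed meal, x4 = kg of meat-and-bone meal.
min 0.08x1 + 0.32x2 + 0.34x3 + 0.77x4 with:
  396.9x1 + 0.3x2 + 1.9x3 + 90.8x4 ≥ 412.5   (calcium)
  0.2x1 + 2.8x2 + 11.9x3 + 46.8x4 ≥ 98.1   (phosphorus)
  x1, x2, x3, x4 ≥ 0.
At the optimum only limestone, meat-and-bone meal are positive (maize, cottonseed meal = 0). The calcium and phosphorus requirements are met with equality.
That vertex is x1 = 0.5603, x4 = 2.094.
Total cost: 0.08·0.5603 + 0.77·2.094 = 1.6572.

$1.66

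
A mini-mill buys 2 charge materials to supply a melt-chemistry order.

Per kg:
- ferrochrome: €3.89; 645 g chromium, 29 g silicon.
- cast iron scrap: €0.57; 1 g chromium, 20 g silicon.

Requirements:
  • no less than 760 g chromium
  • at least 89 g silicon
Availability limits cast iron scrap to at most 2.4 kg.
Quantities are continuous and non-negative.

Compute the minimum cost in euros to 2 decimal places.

Let x1 = kg of ferrochrome, x2 = kg of cast iron scrap.
Minimize 3.89x1 + 0.57x2 with:
  645x1 + 1x2 ≥ 760   (chromium)
  29x1 + 20x2 ≥ 89   (silicon)
  x2 ≤ 2.4
  x1, x2 ≥ 0.
Both inputs are positive at the optimum. There the silicon and the cast iron scrap cap constraints are tight.
Solving gives x1 = 1.414, x2 = 2.4.
Cost = 3.89·1.414 + 0.57·2.4 = 6.8685.

€6.87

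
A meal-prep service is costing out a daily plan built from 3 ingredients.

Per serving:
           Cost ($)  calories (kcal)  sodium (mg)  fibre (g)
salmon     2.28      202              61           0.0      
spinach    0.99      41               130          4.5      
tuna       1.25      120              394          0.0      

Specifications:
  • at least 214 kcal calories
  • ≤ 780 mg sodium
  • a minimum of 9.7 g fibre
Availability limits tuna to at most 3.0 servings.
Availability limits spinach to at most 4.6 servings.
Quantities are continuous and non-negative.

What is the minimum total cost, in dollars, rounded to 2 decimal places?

Set it up as a linear program. Let x1 = servings of salmon, x2 = servings of spinach, x3 = servings of tuna.
Minimise 2.28x1 + 0.99x2 + 1.25x3 subject to:
  202x1 + 41x2 + 120x3 ≥ 214   (calories)
  61x1 + 130x2 + 394x3 ≤ 780   (sodium)
  4.5x2 ≥ 9.7   (fibre)
  x3 ≤ 3
  x2 ≤ 4.6
  x1, x2, x3 ≥ 0.
The cheapest feasible vertex uses only spinach, tuna; salmon is not used. The calories and fibre requirements are met with equality.
Solving gives x2 = 2.156, x3 = 1.047.
Total cost: 0.99·2.156 + 1.25·1.047 = 3.4432.

$3.44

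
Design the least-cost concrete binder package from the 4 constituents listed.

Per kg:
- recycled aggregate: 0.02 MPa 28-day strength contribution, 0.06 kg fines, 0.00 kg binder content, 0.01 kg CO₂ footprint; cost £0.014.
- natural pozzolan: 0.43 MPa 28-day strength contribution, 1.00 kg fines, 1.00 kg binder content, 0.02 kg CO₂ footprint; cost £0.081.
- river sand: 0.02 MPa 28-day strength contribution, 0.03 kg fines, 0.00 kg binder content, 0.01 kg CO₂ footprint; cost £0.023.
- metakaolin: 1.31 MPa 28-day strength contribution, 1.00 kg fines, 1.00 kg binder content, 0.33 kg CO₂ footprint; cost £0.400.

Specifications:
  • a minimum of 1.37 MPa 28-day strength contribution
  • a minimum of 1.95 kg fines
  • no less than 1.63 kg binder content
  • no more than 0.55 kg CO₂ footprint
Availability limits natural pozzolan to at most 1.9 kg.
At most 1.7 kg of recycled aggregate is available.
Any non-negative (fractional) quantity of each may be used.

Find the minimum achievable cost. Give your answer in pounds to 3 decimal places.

£0.323

Let x1 = kg of recycled aggregate, x2 = kg of natural pozzolan, x3 = kg of river sand, x4 = kg of metakaolin.
Minimize 0.014x1 + 0.081x2 + 0.023x3 + 0.4x4 s.t.:
  0.02x1 + 0.43x2 + 0.02x3 + 1.31x4 ≥ 1.37   (28-day strength contribution)
  0.06x1 + 1x2 + 0.03x3 + 1x4 ≥ 1.95   (fines)
  1x2 + 1x4 ≥ 1.63   (binder content)
  0.01x1 + 0.02x2 + 0.01x3 + 0.33x4 ≤ 0.55   (CO₂ footprint)
  x2 ≤ 1.9
  x1 ≤ 1.7
  x1, x2, x3, x4 ≥ 0.
At the optimum only natural pozzolan, metakaolin are positive (recycled aggregate, river sand = 0). The 28-day strength contribution and the natural pozzolan cap requirements are met with equality.
Optimal quantities: natural pozzolan = 1.9 kg, metakaolin = 0.4221 kg.
Objective = 0.081·1.9 + 0.4·0.4221 = 0.32274.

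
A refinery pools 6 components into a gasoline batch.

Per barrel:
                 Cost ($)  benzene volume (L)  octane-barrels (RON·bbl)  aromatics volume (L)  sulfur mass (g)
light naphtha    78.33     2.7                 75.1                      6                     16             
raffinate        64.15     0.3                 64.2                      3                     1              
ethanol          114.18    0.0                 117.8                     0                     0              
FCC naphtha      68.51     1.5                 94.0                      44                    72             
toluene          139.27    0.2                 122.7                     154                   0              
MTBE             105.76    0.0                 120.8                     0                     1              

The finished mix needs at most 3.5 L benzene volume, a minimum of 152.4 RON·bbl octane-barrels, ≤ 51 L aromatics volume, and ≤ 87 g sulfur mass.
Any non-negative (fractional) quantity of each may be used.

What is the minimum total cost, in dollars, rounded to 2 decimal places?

Set it up as a linear program. Let x1 = barrels of light naphtha, x2 = barrels of raffinate, x3 = barrels of ethanol, x4 = barrels of FCC naphtha, x5 = barrels of toluene, x6 = barrels of MTBE.
Minimize 78.33x1 + 64.15x2 + 114.18x3 + 68.51x4 + 139.27x5 + 105.76x6 with:
  2.7x1 + 0.3x2 + 1.5x4 + 0.2x5 ≤ 3.5   (benzene volume)
  75.1x1 + 64.2x2 + 117.8x3 + 94x4 + 122.7x5 + 120.8x6 ≥ 152.4   (octane-barrels)
  6x1 + 3x2 + 44x4 + 154x5 ≤ 51   (aromatics volume)
  16x1 + 1x2 + 72x4 + 1x6 ≤ 87   (sulfur mass)
  x1, x2, x3, x4, x5, x6 ≥ 0.
The minimum-cost mix takes nothing from light naphtha, raffinate, ethanol, toluene — only FCC naphtha, MTBE. Binding constraints: octane-barrels and aromatics volume.
That vertex is x4 = 1.1591, x6 = 0.35965.
Cost = 68.51·1.1591 + 105.76·0.35965 = 117.4465.

$117.45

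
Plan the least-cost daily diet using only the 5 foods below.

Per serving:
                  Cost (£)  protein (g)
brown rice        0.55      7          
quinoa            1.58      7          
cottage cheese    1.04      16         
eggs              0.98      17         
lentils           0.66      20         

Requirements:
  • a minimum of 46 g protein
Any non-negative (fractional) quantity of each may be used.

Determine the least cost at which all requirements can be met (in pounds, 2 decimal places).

£1.52

Let x1 = servings of brown rice, x2 = servings of quinoa, x3 = servings of cottage cheese, x4 = servings of eggs, x5 = servings of lentils.
Minimize 0.55x1 + 1.58x2 + 1.04x3 + 0.98x4 + 0.66x5 subject to:
  7x1 + 7x2 + 16x3 + 17x4 + 20x5 ≥ 46   (protein)
  x1, x2, x3, x4, x5 ≥ 0.
The cheapest feasible vertex uses only lentils; brown rice, quinoa, cottage cheese, eggs are not used. The protein requirement is met with equality.
That vertex is x5 = 2.3.
Total cost: 0.66·2.3 = 1.5180.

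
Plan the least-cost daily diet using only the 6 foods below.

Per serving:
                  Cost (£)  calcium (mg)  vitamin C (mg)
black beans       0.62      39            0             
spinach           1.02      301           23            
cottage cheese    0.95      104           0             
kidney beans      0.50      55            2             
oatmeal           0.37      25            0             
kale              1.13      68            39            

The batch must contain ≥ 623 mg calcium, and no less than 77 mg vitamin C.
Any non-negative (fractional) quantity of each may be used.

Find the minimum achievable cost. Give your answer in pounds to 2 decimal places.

£2.89

Let x1 = servings of black beans, x2 = servings of spinach, x3 = servings of cottage cheese, x4 = servings of kidney beans, x5 = servings of oatmeal, x6 = servings of kale.
min 0.62x1 + 1.02x2 + 0.95x3 + 0.5x4 + 0.37x5 + 1.13x6 with:
  39x1 + 301x2 + 104x3 + 55x4 + 25x5 + 68x6 ≥ 623   (calcium)
  23x2 + 2x4 + 39x6 ≥ 77   (vitamin C)
  x1, x2, x3, x4, x5, x6 ≥ 0.
The cheapest feasible vertex uses only spinach, kale; black beans, cottage cheese, kidney beans, oatmeal are not used. There the calcium and vitamin C constraints are tight.
That vertex is x2 = 1.873, x6 = 0.8696.
Objective = 1.02·1.873 + 1.13·0.8696 = 2.8931.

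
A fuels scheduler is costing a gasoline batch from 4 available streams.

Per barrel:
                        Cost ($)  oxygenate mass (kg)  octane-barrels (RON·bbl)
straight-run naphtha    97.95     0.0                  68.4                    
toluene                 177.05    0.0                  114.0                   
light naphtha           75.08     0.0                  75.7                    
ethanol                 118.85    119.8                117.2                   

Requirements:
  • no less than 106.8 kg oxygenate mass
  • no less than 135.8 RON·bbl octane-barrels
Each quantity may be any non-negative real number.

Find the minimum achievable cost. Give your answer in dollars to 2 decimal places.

Let x1 = barrels of straight-run naphtha, x2 = barrels of toluene, x3 = barrels of light naphtha, x4 = barrels of ethanol.
Minimise 97.95x1 + 177.05x2 + 75.08x3 + 118.85x4 subject to:
  119.8x4 ≥ 106.8   (oxygenate mass)
  68.4x1 + 114x2 + 75.7x3 + 117.2x4 ≥ 135.8   (octane-barrels)
  x1, x2, x3, x4 ≥ 0.
At the optimum only light naphtha, ethanol are positive (straight-run naphtha, toluene = 0). The oxygenate mass and octane-barrels requirements are met with equality.
So light naphtha = 0.41371 barrels, ethanol = 0.89149 barrels.
Hence cost = 75.08·0.41371 + 118.85·0.89149 = $137.0149.

$137.01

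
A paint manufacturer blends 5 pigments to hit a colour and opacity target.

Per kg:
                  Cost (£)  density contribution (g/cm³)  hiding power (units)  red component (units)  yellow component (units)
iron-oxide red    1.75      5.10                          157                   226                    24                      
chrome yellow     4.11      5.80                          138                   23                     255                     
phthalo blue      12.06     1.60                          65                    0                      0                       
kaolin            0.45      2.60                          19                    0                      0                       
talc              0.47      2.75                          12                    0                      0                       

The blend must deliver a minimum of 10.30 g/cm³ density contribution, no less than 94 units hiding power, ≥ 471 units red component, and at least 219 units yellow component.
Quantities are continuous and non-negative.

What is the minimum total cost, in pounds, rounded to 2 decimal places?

Let x1 = kg of iron-oxide red, x2 = kg of chrome yellow, x3 = kg of phthalo blue, x4 = kg of kaolin, x5 = kg of talc.
min 1.75x1 + 4.11x2 + 12.06x3 + 0.45x4 + 0.47x5 with:
  5.1x1 + 5.8x2 + 1.6x3 + 2.6x4 + 2.75x5 ≥ 10.3   (density contribution)
  157x1 + 138x2 + 65x3 + 19x4 + 12x5 ≥ 94   (hiding power)
  226x1 + 23x2 ≥ 471   (red component)
  24x1 + 255x2 ≥ 219   (yellow component)
  x1, x2, x3, x4, x5 ≥ 0.
At the optimum only iron-oxide red, chrome yellow are positive (phthalo blue, kaolin, talc = 0). There the red component and yellow component constraints are tight.
That vertex is x1 = 2.016, x2 = 0.6691.
Hence cost = 1.75·2.016 + 4.11·0.6691 = £6.2780.

£6.28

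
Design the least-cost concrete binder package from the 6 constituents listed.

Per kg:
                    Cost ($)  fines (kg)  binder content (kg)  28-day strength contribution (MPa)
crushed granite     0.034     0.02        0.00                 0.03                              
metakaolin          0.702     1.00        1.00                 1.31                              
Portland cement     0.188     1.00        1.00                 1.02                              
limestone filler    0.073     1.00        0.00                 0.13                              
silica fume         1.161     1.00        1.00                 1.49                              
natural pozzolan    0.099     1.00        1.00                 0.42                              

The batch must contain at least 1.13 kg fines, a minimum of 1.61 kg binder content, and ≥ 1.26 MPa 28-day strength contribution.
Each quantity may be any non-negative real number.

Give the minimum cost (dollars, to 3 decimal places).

$0.246

Let x1 = kg of crushed granite, x2 = kg of metakaolin, x3 = kg of Portland cement, x4 = kg of limestone filler, x5 = kg of silica fume, x6 = kg of natural pozzolan.
min 0.034x1 + 0.702x2 + 0.188x3 + 0.073x4 + 1.161x5 + 0.099x6 subject to:
  0.02x1 + 1x2 + 1x3 + 1x4 + 1x5 + 1x6 ≥ 1.13   (fines)
  1x2 + 1x3 + 1x5 + 1x6 ≥ 1.61   (binder content)
  0.03x1 + 1.31x2 + 1.02x3 + 0.13x4 + 1.49x5 + 0.42x6 ≥ 1.26   (28-day strength contribution)
  x1, x2, x3, x4, x5, x6 ≥ 0.
The cheapest feasible vertex uses only Portland cement, natural pozzolan; crushed granite, metakaolin, limestone filler, silica fume are not used. Binding constraints: binder content and 28-day strength contribution.
So Portland cement = 0.973 kg, natural pozzolan = 0.637 kg.
Objective = 0.188·0.973 + 0.099·0.637 = 0.24599.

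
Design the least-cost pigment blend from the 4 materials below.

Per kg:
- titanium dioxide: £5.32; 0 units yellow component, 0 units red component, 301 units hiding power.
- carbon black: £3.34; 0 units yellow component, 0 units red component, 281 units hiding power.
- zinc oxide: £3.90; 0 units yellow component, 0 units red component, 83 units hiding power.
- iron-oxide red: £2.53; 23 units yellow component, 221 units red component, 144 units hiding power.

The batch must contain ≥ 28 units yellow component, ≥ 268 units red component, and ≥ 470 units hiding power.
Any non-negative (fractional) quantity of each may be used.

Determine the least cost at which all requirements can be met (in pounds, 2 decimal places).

£6.58

Let x1 = kg of titanium dioxide, x2 = kg of carbon black, x3 = kg of zinc oxide, x4 = kg of iron-oxide red.
Minimise 5.32x1 + 3.34x2 + 3.9x3 + 2.53x4 s.t.:
  23x4 ≥ 28   (yellow component)
  221x4 ≥ 268   (red component)
  301x1 + 281x2 + 83x3 + 144x4 ≥ 470   (hiding power)
  x1, x2, x3, x4 ≥ 0.
The minimum-cost mix takes nothing from titanium dioxide, zinc oxide — only carbon black, iron-oxide red. There the yellow component and hiding power constraints are tight.
That vertex is x2 = 1.049, x4 = 1.217.
Objective = 3.34·1.049 + 2.53·1.217 = 6.5827.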